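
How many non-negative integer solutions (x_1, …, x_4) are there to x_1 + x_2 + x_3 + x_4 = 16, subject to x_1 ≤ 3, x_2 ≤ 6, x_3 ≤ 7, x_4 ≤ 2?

10

By stars and bars, unrestricted non-negative solutions to x_1+…+x_4 = 16 number C(16+3,3) = 969.
Subtract solutions that violate a single cap (substitute x_i' = x_i − (cap_i+1)): x_1 ≥ 4 gives C(15,3) = 455; x_2 ≥ 7 gives C(12,3) = 220; x_3 ≥ 8 gives C(11,3) = 165; x_4 ≥ 3 gives C(16,3) = 560. Together 1400.
Add back pairs where two caps are both exceeded: 56 + 35 + 220 + 4 + 84 + 56 = 455.
Subtract triples: 0 + 10 + 4 + 0 = 14.
By inclusion–exclusion the count is 969 − 1400 + 455 − 14 = 10.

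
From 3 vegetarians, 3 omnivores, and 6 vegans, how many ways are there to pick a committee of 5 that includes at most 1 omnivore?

Split by how many omnivores are chosen (0 through 1).
Sum: C(3,0)·C(9,5) + C(3,1)·C(9,4) = 126 + 378 = 504.

504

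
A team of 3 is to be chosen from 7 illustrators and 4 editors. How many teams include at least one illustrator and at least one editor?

Total 3-person selections from all 11: C(11,3) = 165.
Selections missing a whole group: no illustrators → C(4,3) = 4; no editors → C(7,3) = 35.
Both groups omitted at once is impossible, so 165 − 39 = 126.

126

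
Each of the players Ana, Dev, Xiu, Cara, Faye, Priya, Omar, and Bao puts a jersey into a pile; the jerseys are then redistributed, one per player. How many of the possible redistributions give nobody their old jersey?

Count assignments avoiding every fixed point. For any j of the 8 players fixed to their old jersey, the other 8−j can be arranged in (8−j)! ways.
By inclusion–exclusion this is Σ_{j=0}^{8} (−1)^j C(8,j)·(8−j)!.
Computing: 40320 − 40320 + 20160 − 6720 + 1680 − 336 + 56 − 8 + 1 = 14833.

14833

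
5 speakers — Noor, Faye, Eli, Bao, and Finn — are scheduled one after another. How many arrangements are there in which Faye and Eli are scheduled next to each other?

48

Glue Faye and Eli into one block (2 internal orders), leaving 4 units to arrange in a row.
So the count is 2·(4)! = 48.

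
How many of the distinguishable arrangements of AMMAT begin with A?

Fix A in the first position and arrange the remaining 4 letters.
Those 4 letters have M appearing twice, giving (4)!/(2!) = 12.

12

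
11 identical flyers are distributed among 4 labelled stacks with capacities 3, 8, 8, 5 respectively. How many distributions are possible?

Ignoring the caps, the number of non-negative solutions to x_1+…+x_4 = 11 is C(14,3) = 364.
Subtract solutions that violate a single cap (substitute x_i' = x_i − (cap_i+1)): x_1 ≥ 4 gives C(10,3) = 120; x_2 ≥ 9 gives C(5,3) = 10; x_3 ≥ 9 gives C(5,3) = 10; x_4 ≥ 6 gives C(8,3) = 56. Together 196.
Add back pairs where two caps are both exceeded: 0 + 0 + 4 + 0 + 0 + 0 = 4.
By inclusion–exclusion the count is 364 − 196 + 4 = 172.

172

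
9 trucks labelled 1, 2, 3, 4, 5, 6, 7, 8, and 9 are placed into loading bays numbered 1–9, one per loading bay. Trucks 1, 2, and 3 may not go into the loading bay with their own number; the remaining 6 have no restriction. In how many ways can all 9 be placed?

Let Aᵢ (for i ∈ {1, 2, 3}) be the placements that put truck i in its forbidden loading bay. Any j of these fix j positions, leaving (9−j)! ways to fill the rest, and there are C(3,j) ways to pick which j.
By inclusion–exclusion, the number of valid placements is Σ_{j=0}^{3} (−1)^j C(3,j)·(9−j)!.
Computing: 362880 − 120960 + 15120 − 720 = 256320.

256320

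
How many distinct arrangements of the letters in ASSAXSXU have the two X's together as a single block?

420

Treat the 2 copies of X as a single block. The multiset to arrange is then {XX, A, A, S, S, S, U}, 7 items in all.
That gives (7)!/(3!·2!) = 420 arrangements.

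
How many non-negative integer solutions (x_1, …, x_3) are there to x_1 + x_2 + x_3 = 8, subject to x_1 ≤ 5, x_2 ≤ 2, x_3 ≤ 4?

9

By stars and bars, unrestricted non-negative solutions to x_1+…+x_3 = 8 number C(8+2,2) = 45.
Subtract solutions that violate a single cap (substitute x_i' = x_i − (cap_i+1)): x_1 ≥ 6 gives C(4,2) = 6; x_2 ≥ 3 gives C(7,2) = 21; x_3 ≥ 5 gives C(5,2) = 10. Together 37.
Add back pairs where two caps are both exceeded: 0 + 0 + 1 = 1.
By inclusion–exclusion the count is 45 − 37 + 1 = 9.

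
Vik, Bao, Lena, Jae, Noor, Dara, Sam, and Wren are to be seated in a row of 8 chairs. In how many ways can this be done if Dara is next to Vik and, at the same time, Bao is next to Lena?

2880

Treat {Dara,Vik} as one block (2 orders) and {Bao,Lena} as another (2 orders).
That leaves 6 units to arrange: 2 × 2 × 6! = 4 × 720 = 2880.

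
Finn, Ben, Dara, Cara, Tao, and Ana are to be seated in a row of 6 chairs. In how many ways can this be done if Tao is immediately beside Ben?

240

Place the 4 others and the Tao-Ben pair as 5 objects in a line; the pair has 2 internal arrangements.
That gives 2 × 5! = 2 × 120 = 240.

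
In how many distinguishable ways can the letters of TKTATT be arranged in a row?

The 6 letters of TKTATT have repeats: T appearing 4 times.
Dividing 6! = 720 by 4! = 24 for the repeated letters gives 30.

30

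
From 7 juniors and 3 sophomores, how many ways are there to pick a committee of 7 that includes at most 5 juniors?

Split by how many juniors are chosen (0 through 5).
Sum: C(7,0)·C(3,7) + C(7,1)·C(3,6) + C(7,2)·C(3,5) + C(7,3)·C(3,4) + C(7,4)·C(3,3) + C(7,5)·C(3,2) = 0 + 0 + 0 + 0 + 35 + 63 = 98.

98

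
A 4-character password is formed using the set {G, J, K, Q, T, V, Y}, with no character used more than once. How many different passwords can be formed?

840

This is a permutation of 4 out of 7: P(7,4) = 7!/3!.
That product is 7 × 6 × 5 × 4 = 840.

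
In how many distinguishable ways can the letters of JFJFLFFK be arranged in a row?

840

Letter multiplicities in JFJFLFFK: F×4, J×2, K×1, L×1.
The number of distinct arrangements is 8!/(4!·2!) = 40320/48 = 840.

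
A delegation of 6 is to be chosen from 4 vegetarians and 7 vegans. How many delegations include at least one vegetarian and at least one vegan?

With no constraint there are C(11,6) = 462 possible selections.
Selections missing a whole group: no vegetarians → C(7,6) = 7; no vegans → C(4,6) = 0.
Both groups omitted at once is impossible, so 462 − 7 = 455.

455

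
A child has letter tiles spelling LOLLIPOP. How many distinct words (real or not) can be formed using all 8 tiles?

1680

Letter multiplicities in LOLLIPOP: I×1, L×3, O×2, P×2.
Dividing 8! = 40320 by 3!·2!·2! = 24 for the repeated letters gives 1680.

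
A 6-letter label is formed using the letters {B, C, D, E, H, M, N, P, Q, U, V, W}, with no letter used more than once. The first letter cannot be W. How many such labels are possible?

609840

The first letter has 12−1 = 11 choices (anything except W).
The remaining 5 letters are filled from the other 11 symbols without repetition: 11 × 10 × 9 × 8 × 7 = 55440.
Total: 11 × 55440 = 609840.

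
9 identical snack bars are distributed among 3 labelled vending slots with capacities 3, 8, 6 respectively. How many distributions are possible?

27

Without the upper bounds there are C(11,2) = 55 ways to split 9 among 3 vending slots.
Subtract solutions that violate a single cap (substitute x_i' = x_i − (cap_i+1)): x_1 ≥ 4 gives C(7,2) = 21; x_2 ≥ 9 gives C(2,2) = 1; x_3 ≥ 7 gives C(4,2) = 6. Together 28.
No two caps can be exceeded simultaneously, so the pair terms are all 0.
By inclusion–exclusion the count is 55 − 28 + 0 = 27.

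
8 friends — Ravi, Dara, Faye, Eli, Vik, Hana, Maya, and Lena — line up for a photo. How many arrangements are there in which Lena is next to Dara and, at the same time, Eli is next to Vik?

Treat {Lena,Dara} as one block (2 orders) and {Eli,Vik} as another (2 orders).
That leaves 6 units to arrange: 2 × 2 × 6! = 4 × 720 = 2880.

2880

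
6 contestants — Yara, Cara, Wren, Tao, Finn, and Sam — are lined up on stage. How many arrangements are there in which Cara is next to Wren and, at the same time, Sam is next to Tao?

Treat {Cara,Wren} as one block (2 orders) and {Sam,Tao} as another (2 orders).
That leaves 4 units to arrange: 2 × 2 × 4! = 4 × 24 = 96.

96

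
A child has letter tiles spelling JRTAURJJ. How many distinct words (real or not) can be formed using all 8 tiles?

3360

The 8 letters of JRTAURJJ have repeats: J appearing 3 times and R appearing twice.
Dividing 8! = 40320 by 3!·2! = 12 for the repeated letters gives 3360.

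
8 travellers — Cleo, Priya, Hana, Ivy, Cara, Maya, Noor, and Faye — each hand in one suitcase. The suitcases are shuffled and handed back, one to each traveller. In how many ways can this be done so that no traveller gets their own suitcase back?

14833

Let Aᵢ be the assignments in which traveller i gets their own suitcase. We want the size of the complement of A₁∪…∪A_8.
By inclusion–exclusion this is Σ_{j=0}^{8} (−1)^j C(8,j)·(8−j)!.
Computing: 40320 − 40320 + 20160 − 6720 + 1680 − 336 + 56 − 8 + 1 = 14833.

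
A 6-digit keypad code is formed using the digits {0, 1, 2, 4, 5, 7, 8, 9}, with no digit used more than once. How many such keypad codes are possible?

This is a permutation of 6 out of 8: P(8,6) = 8!/2!.
That product is 8 × 7 × 6 × 5 × 4 × 3 = 20160.

20160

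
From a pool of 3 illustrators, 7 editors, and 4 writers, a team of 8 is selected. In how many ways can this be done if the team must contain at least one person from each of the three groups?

With no constraint there are C(14,8) = 3003 possible selections.
Subtract selections that omit an entire group: no illustrators → C(11,8) = 165; no editors → C(7,8) = 0; no writers → C(10,8) = 45.
Add back selections omitting two groups (i.e. drawn from a single group): C(3,8) + C(7,8) + C(4,8) = 0.
By inclusion–exclusion: 3003 − 210 + 0 = 2793.

2793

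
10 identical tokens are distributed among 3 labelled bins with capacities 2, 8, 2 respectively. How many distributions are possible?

6

Ignoring the caps, the number of non-negative solutions to x_1+…+x_3 = 10 is C(12,2) = 66.
Subtract solutions that violate a single cap (substitute x_i' = x_i − (cap_i+1)): x_1 ≥ 3 gives C(9,2) = 36; x_2 ≥ 9 gives C(3,2) = 3; x_3 ≥ 3 gives C(9,2) = 36. Together 75.
Add back pairs where two caps are both exceeded: 0 + 15 + 0 = 15.
By inclusion–exclusion the count is 66 − 75 + 15 = 6.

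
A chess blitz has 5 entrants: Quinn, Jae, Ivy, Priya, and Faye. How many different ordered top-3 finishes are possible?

60

There are 5 choices for 1st place, 4 for 2nd, and 3 for 3rd.
That gives 5 × 4 × 3 = 60.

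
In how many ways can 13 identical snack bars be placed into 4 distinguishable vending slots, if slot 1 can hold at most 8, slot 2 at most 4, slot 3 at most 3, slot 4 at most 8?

Ignoring the caps, the number of non-negative solutions to x_1+…+x_4 = 13 is C(16,3) = 560.
Subtract solutions that violate a single cap (substitute x_i' = x_i − (cap_i+1)): x_1 ≥ 9 gives C(7,3) = 35; x_2 ≥ 5 gives C(11,3) = 165; x_3 ≥ 4 gives C(12,3) = 220; x_4 ≥ 9 gives C(7,3) = 35. Together 455.
Add back pairs where two caps are both exceeded: 0 + 1 + 0 + 35 + 0 + 1 = 37.
By inclusion–exclusion the count is 560 − 455 + 37 = 142.

142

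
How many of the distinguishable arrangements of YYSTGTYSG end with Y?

2520

Fix Y in the last position and arrange the remaining 8 letters.
Those 8 letters have G appearing twice, S appearing twice, T appearing twice, and Y appearing twice, giving (8)!/(2!·2!·2!·2!) = 2520.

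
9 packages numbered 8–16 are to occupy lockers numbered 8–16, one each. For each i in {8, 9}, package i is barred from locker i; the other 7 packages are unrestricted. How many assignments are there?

287280

Let Aᵢ (for i ∈ {8, 9}) be the placements that put package i in its forbidden locker. Any j of these fix j positions, leaving (9−j)! ways to fill the rest, and there are C(2,j) ways to pick which j.
By inclusion–exclusion, the number of valid placements is Σ_{j=0}^{2} (−1)^j C(2,j)·(9−j)!.
Computing: 362880 − 80640 + 5040 = 287280.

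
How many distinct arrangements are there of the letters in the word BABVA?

30

The 5 letters of BABVA have repeats: A appearing twice and B appearing twice.
So there are 5! / (2!·2!) = 30 distinguishable arrangements.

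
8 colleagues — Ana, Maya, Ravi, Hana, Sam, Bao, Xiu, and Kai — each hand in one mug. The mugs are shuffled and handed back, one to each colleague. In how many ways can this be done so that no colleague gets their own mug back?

14833

Count assignments avoiding every fixed point. For any j of the 8 colleagues fixed to their own mug, the other 8−j can be arranged in (8−j)! ways.
By inclusion–exclusion this is Σ_{j=0}^{8} (−1)^j C(8,j)·(8−j)!.
Computing: 40320 − 40320 + 20160 − 6720 + 1680 − 336 + 56 − 8 + 1 = 14833.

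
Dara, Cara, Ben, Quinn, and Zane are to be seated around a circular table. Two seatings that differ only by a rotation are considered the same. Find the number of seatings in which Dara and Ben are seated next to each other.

Glue Dara and Ben into a block (2 internal orders). Seating 4 units around a circle gives (3)! arrangements.
So 2 × (3)! = 2 × 6 = 12.

12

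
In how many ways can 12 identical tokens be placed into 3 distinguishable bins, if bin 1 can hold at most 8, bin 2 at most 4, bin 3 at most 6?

By stars and bars, unrestricted non-negative solutions to x_1+…+x_3 = 12 number C(12+2,2) = 91.
Subtract solutions that violate a single cap (substitute x_i' = x_i − (cap_i+1)): x_1 ≥ 9 gives C(5,2) = 10; x_2 ≥ 5 gives C(9,2) = 36; x_3 ≥ 7 gives C(7,2) = 21. Together 67.
Add back pairs where two caps are both exceeded: 0 + 0 + 1 = 1.
By inclusion–exclusion the count is 91 − 67 + 1 = 25.

25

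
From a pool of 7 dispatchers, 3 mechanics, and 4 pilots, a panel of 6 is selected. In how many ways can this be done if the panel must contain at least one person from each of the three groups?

2331

Total 6-person selections from all 14: C(14,6) = 3003.
Subtract selections that omit an entire group: no dispatchers → C(7,6) = 7; no mechanics → C(11,6) = 462; no pilots → C(10,6) = 210.
Add back selections omitting two groups (i.e. drawn from a single group): C(7,6) + C(3,6) + C(4,6) = 7.
By inclusion–exclusion: 3003 − 679 + 7 = 2331.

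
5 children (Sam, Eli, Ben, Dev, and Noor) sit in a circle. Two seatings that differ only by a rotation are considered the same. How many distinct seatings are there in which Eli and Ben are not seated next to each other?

Without the restriction there are (4)! = 24 seatings.
Those with Eli next to Ben: fuse the pair into one unit and seat 4 units around a circle — 2·(3)! = 12.
Subtracting, 24 − 12 = 12.

12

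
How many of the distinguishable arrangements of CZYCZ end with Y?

6

Fix Y in the last position and arrange the remaining 4 letters.
Those 4 letters have C appearing twice and Z appearing twice, giving (4)!/(2!·2!) = 6.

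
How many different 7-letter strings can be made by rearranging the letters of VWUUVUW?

Letter multiplicities in VWUUVUW: U×3, V×2, W×2.
Dividing 7! = 5040 by 3!·2!·2! = 24 for the repeated letters gives 210.

210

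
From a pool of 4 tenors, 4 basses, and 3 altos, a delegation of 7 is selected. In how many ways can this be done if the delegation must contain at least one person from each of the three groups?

320

Unrestricted: C(11,7) = 330 ways to pick any 7 of the 11.
Selections missing a whole group: no tenors → C(7,7) = 1; no basses → C(7,7) = 1; no altos → C(8,7) = 8.
Add back selections omitting two groups (i.e. drawn from a single group): C(4,7) + C(4,7) + C(3,7) = 0.
By inclusion–exclusion: 330 − 10 + 0 = 320.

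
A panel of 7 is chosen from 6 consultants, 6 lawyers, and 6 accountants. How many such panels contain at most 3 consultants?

28116

Split by how many consultants are chosen (0 through 3).
Sum: C(6,0)·C(12,7) + C(6,1)·C(12,6) + C(6,2)·C(12,5) + C(6,3)·C(12,4) = 792 + 5544 + 11880 + 9900 = 28116.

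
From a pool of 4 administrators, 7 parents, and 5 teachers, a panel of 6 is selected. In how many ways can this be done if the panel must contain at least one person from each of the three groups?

6545

Total 6-person selections from all 16: C(16,6) = 8008.
Selections missing a whole group: no administrators → C(12,6) = 924; no parents → C(9,6) = 84; no teachers → C(11,6) = 462.
Add back selections omitting two groups (i.e. drawn from a single group): C(4,6) + C(7,6) + C(5,6) = 7.
By inclusion–exclusion: 8008 − 1470 + 7 = 6545.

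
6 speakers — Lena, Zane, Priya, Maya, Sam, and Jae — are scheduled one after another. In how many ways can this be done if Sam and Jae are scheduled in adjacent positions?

240

Glue Sam and Jae into one block (2 internal orders), leaving 5 units to arrange in a row.
That gives 2 × 5! = 2 × 120 = 240.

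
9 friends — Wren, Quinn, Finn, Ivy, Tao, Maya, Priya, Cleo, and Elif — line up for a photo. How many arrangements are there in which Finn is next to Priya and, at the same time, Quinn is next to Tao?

Treat {Finn,Priya} as one block (2 orders) and {Quinn,Tao} as another (2 orders).
That leaves 7 units to arrange: 2 × 2 × 7! = 4 × 5040 = 20160.

20160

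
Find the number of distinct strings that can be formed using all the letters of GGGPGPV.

105

Letter multiplicities in GGGPGPV: G×4, P×2, V×1.
The number of distinct arrangements is 7!/(4!·2!) = 5040/48 = 105.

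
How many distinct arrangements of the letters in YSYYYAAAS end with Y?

560

With the last slot taken by Y, it remains to arrange the other 8 letters (SYYYAAAS).
Those 8 letters have A appearing 3 times, S appearing twice, and Y appearing 3 times, giving (8)!/(3!·3!·2!) = 560.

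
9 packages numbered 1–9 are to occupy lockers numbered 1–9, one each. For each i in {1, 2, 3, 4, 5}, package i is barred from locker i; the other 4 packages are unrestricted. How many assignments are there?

205056

Let Aᵢ (for 1 ≤ i ≤ 5) be the placements that put package i in its forbidden locker. Any j of these fix j positions, leaving (9−j)! ways to fill the rest, and there are C(5,j) ways to pick which j.
By inclusion–exclusion, the number of valid placements is Σ_{j=0}^{5} (−1)^j C(5,j)·(9−j)!.
Computing: 362880 − 201600 + 50400 − 7200 + 600 − 24 = 205056.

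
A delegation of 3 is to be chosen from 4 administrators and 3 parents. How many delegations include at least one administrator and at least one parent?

30

With no constraint there are C(7,3) = 35 possible selections.
Subtract selections that omit an entire group: no administrators → C(3,3) = 1; no parents → C(4,3) = 4.
Both groups omitted at once is impossible, so 35 − 5 = 30.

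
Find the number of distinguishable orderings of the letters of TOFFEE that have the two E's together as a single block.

Treat the 2 copies of E as a single block. The multiset to arrange is then {EE, F, F, O, T}, 5 items in all.
That gives (5)!/(2!) = 60 arrangements.

60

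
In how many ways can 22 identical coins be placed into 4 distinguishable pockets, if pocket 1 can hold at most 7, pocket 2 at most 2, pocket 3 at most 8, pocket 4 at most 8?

By stars and bars, unrestricted non-negative solutions to x_1+…+x_4 = 22 number C(22+3,3) = 2300.
Subtract solutions that violate a single cap (substitute x_i' = x_i − (cap_i+1)): x_1 ≥ 8 gives C(17,3) = 680; x_2 ≥ 3 gives C(22,3) = 1540; x_3 ≥ 9 gives C(16,3) = 560; x_4 ≥ 9 gives C(16,3) = 560. Together 3340.
Add back pairs where two caps are both exceeded: 364 + 56 + 56 + 286 + 286 + 35 = 1083.
Subtract triples: 10 + 10 + 0 + 4 = 24.
By inclusion–exclusion the count is 2300 − 3340 + 1083 − 24 = 19.

19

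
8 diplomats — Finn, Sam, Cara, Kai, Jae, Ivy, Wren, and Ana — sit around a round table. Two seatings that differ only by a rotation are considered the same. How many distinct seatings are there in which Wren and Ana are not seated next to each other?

Without the restriction there are (7)! = 5040 seatings.
Seatings with Wren beside Ana: treat them as a block with 2 internal orders, giving 2 × (6)! = 1440.
Subtracting, 5040 − 1440 = 3600.

3600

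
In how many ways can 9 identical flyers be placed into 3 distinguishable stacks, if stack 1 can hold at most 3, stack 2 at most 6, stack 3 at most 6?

By stars and bars, unrestricted non-negative solutions to x_1+…+x_3 = 9 number C(9+2,2) = 55.
Subtract solutions that violate a single cap (substitute x_i' = x_i − (cap_i+1)): x_1 ≥ 4 gives C(7,2) = 21; x_2 ≥ 7 gives C(4,2) = 6; x_3 ≥ 7 gives C(4,2) = 6. Together 33.
No two caps can be exceeded simultaneously, so the pair terms are all 0.
By inclusion–exclusion the count is 55 − 33 + 0 = 22.

22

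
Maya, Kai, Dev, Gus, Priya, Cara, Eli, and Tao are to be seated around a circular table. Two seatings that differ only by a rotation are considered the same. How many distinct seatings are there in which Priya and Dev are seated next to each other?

1440

Glue Priya and Dev into a block (2 internal orders). Seating 7 units around a circle gives (6)! arrangements.
So 2 × (6)! = 2 × 720 = 1440.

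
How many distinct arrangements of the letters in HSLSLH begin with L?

30

With the first slot taken by L, it remains to arrange the other 5 letters (HSSLH).
Those 5 letters have H appearing twice and S appearing twice, giving (5)!/(2!·2!) = 30.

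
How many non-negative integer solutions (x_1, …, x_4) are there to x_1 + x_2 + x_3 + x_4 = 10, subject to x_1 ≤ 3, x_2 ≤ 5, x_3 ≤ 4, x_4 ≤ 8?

By stars and bars, unrestricted non-negative solutions to x_1+…+x_4 = 10 number C(10+3,3) = 286.
Subtract solutions that violate a single cap (substitute x_i' = x_i − (cap_i+1)): x_1 ≥ 4 gives C(9,3) = 84; x_2 ≥ 6 gives C(7,3) = 35; x_3 ≥ 5 gives C(8,3) = 56; x_4 ≥ 9 gives C(4,3) = 4. Together 179.
Add back pairs where two caps are both exceeded: 1 + 4 + 0 + 0 + 0 + 0 = 5.
By inclusion–exclusion the count is 286 − 179 + 5 = 112.

112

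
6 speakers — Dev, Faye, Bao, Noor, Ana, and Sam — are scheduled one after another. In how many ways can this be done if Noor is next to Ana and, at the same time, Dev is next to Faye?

96

Treat {Noor,Ana} as one block (2 orders) and {Dev,Faye} as another (2 orders).
That leaves 4 units to arrange: 2 × 2 × 4! = 4 × 24 = 96.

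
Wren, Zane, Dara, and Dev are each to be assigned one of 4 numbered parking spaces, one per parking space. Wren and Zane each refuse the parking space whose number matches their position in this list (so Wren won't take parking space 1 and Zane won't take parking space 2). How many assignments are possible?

Let Aᵢ (for i ∈ {1, 2}) be the placements that put person i in their forbidden parking space. Any j of these fix j positions, leaving (4−j)! ways to fill the rest, and there are C(2,j) ways to pick which j.
By inclusion–exclusion, the number of valid placements is Σ_{j=0}^{2} (−1)^j C(2,j)·(4−j)!.
Computing: 24 − 12 + 2 = 14.

14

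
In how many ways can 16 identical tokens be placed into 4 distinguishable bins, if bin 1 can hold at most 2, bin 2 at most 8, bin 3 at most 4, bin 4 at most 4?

10

By stars and bars, unrestricted non-negative solutions to x_1+…+x_4 = 16 number C(16+3,3) = 969.
Subtract solutions that violate a single cap (substitute x_i' = x_i − (cap_i+1)): x_1 ≥ 3 gives C(16,3) = 560; x_2 ≥ 9 gives C(10,3) = 120; x_3 ≥ 5 gives C(14,3) = 364; x_4 ≥ 5 gives C(14,3) = 364. Together 1408.
Add back pairs where two caps are both exceeded: 35 + 165 + 165 + 10 + 10 + 84 = 469.
Subtract triples: 0 + 0 + 20 + 0 = 20.
By inclusion–exclusion the count is 969 − 1408 + 469 − 20 = 10.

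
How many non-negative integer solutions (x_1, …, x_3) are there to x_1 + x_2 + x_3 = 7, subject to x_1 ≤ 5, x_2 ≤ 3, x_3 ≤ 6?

Ignoring the caps, the number of non-negative solutions to x_1+…+x_3 = 7 is C(9,2) = 36.
Subtract solutions that violate a single cap (substitute x_i' = x_i − (cap_i+1)): x_1 ≥ 6 gives C(3,2) = 3; x_2 ≥ 4 gives C(5,2) = 10; x_3 ≥ 7 gives C(2,2) = 1. Together 14.
No two caps can be exceeded simultaneously, so the pair terms are all 0.
By inclusion–exclusion the count is 36 − 14 + 0 = 22.

22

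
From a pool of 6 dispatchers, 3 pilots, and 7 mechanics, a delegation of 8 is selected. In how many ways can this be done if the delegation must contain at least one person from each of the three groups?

11529

With no constraint there are C(16,8) = 12870 possible selections.
Subtract selections that omit an entire group: no dispatchers → C(10,8) = 45; no pilots → C(13,8) = 1287; no mechanics → C(9,8) = 9.
Add back selections omitting two groups (i.e. drawn from a single group): C(6,8) + C(3,8) + C(7,8) = 0.
By inclusion–exclusion: 12870 − 1341 + 0 = 11529.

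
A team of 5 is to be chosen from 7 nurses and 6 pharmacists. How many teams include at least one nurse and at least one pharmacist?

With no constraint there are C(13,5) = 1287 possible selections.
Subtract selections that omit an entire group: no nurses → C(6,5) = 6; no pharmacists → C(7,5) = 21.
Both groups omitted at once is impossible, so 1287 − 27 = 1260.

1260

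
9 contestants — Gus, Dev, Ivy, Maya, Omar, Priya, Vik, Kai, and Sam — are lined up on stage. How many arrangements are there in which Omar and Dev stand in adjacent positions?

80640

Place the 7 others and the Omar-Dev pair as 8 objects in a line; the pair has 2 internal arrangements.
So the count is 2·(8)! = 80640.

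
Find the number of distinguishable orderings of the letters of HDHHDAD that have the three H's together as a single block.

20

Treat the 3 copies of H as a single block. The multiset to arrange is then {HHH, A, D, D, D}, 5 items in all.
That gives (5)!/(3!) = 20 arrangements.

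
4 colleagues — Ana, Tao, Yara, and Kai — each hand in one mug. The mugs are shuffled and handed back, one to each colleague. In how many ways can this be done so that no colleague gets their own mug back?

9

Count assignments avoiding every fixed point. For any j of the 4 colleagues fixed to their own mug, the other 4−j can be arranged in (4−j)! ways.
By inclusion–exclusion this is Σ_{j=0}^{4} (−1)^j C(4,j)·(4−j)!.
Computing: 24 − 24 + 12 − 4 + 1 = 9.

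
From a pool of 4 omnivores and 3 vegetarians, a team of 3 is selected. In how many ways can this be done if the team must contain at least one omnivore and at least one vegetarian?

With no constraint there are C(7,3) = 35 possible selections.
Selections missing a whole group: no omnivores → C(3,3) = 1; no vegetarians → C(4,3) = 4.
Both groups omitted at once is impossible, so 35 − 5 = 30.

30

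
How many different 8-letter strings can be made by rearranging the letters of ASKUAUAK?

Letter multiplicities in ASKUAUAK: A×3, K×2, S×1, U×2.
So there are 8! / (3!·2!·2!) = 1680 distinguishable arrangements.

1680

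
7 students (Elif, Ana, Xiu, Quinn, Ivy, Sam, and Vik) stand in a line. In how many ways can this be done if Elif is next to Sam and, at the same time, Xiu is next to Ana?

480

Treat {Elif,Sam} as one block (2 orders) and {Xiu,Ana} as another (2 orders).
That leaves 5 units to arrange: 2 × 2 × 5! = 4 × 120 = 480.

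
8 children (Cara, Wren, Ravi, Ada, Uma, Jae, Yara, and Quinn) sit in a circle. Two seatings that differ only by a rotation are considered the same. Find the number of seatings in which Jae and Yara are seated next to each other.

Treat {Jae, Yara} as one unit (2 internal orders) and seat the resulting 7 units around the table: (6)! circular arrangements.
So 2 × (6)! = 2 × 720 = 1440.

1440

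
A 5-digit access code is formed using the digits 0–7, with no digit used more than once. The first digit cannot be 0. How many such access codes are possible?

The first digit has 8−1 = 7 choices (anything except 0).
The remaining 4 digits are filled from the other 7 symbols without repetition: 7 × 6 × 5 × 4 = 840.
Total: 7 × 840 = 5880.

5880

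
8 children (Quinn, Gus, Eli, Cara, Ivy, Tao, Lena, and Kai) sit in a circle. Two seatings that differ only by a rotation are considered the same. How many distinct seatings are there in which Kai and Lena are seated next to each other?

1440

Glue Kai and Lena into a block (2 internal orders). Seating 7 units around a circle gives (6)! arrangements.
So 2 × (6)! = 2 × 720 = 1440.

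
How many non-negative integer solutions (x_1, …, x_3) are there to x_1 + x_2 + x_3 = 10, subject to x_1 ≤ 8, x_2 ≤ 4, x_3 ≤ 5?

27

Ignoring the caps, the number of non-negative solutions to x_1+…+x_3 = 10 is C(12,2) = 66.
Subtract solutions that violate a single cap (substitute x_i' = x_i − (cap_i+1)): x_1 ≥ 9 gives C(3,2) = 3; x_2 ≥ 5 gives C(7,2) = 21; x_3 ≥ 6 gives C(6,2) = 15. Together 39.
No two caps can be exceeded simultaneously, so the pair terms are all 0.
By inclusion–exclusion the count is 66 − 39 + 0 = 27.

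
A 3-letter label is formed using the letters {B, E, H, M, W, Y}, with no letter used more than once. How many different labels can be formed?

With no repetition, fill the 3 letters in order: 6 choices, then 5, down to 4.
6 × 5 × 4 = 120.

120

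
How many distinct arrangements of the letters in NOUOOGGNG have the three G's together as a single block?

420

Treat the 3 copies of G as a single block. The multiset to arrange is then {GGG, N, N, O, O, O, U}, 7 items in all.
That gives (7)!/(3!·2!) = 420 arrangements.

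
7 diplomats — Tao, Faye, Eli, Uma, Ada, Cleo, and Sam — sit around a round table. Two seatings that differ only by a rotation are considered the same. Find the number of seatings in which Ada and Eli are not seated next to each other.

480

All circular seatings of 7 people number (6)! = 720.
Seatings with Ada beside Eli: treat them as a block with 2 internal orders, giving 2 × (5)! = 240.
Subtracting, 720 − 240 = 480.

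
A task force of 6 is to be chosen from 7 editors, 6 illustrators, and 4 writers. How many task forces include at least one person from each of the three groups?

Total 6-person selections from all 17: C(17,6) = 12376.
Subtract selections that omit an entire group: no editors → C(10,6) = 210; no illustrators → C(11,6) = 462; no writers → C(13,6) = 1716.
Add back selections omitting two groups (i.e. drawn from a single group): C(7,6) + C(6,6) + C(4,6) = 8.
By inclusion–exclusion: 12376 − 2388 + 8 = 9996.

9996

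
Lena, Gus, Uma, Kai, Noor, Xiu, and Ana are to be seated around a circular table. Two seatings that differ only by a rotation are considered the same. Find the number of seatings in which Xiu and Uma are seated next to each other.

Glue Xiu and Uma into a block (2 internal orders). Seating 6 units around a circle gives (5)! arrangements.
So 2 × (5)! = 2 × 120 = 240.

240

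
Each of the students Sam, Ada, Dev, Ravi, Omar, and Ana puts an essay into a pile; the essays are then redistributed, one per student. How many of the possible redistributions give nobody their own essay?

This is the derangement count D_6: permutations of 6 items with no fixed point.
By inclusion–exclusion this is Σ_{j=0}^{6} (−1)^j C(6,j)·(6−j)!.
Computing: 720 − 720 + 360 − 120 + 30 − 6 + 1 = 265.

265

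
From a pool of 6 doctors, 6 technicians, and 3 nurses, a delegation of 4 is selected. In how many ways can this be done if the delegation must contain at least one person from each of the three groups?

Total 4-person selections from all 15: C(15,4) = 1365.
Subtract selections that omit an entire group: no doctors → C(9,4) = 126; no technicians → C(9,4) = 126; no nurses → C(12,4) = 495.
Add back selections omitting two groups (i.e. drawn from a single group): C(6,4) + C(6,4) + C(3,4) = 30.
By inclusion–exclusion: 1365 − 747 + 30 = 648.

648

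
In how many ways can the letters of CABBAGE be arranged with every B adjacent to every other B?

360

Treat the 2 copies of B as a single block. The multiset to arrange is then {BB, A, A, C, E, G}, 6 items in all.
That gives (6)!/(2!) = 360 arrangements.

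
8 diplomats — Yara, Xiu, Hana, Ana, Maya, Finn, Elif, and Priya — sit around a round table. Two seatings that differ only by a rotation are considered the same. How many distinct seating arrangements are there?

Around a circle, 8 distinct people have 8!/8 = (7)! = 5040 rotationally distinct seatings.

5040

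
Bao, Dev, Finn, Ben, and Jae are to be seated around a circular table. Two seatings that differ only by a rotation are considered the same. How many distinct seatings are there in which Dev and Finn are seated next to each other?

12

Glue Dev and Finn into a block (2 internal orders). Seating 4 units around a circle gives (3)! arrangements.
So 2 × (3)! = 2 × 6 = 12.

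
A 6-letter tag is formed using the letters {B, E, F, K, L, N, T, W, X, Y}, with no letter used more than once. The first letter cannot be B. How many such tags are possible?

The first letter has 10−1 = 9 choices (anything except B).
The remaining 5 letters are filled from the other 9 symbols without repetition: 9 × 8 × 7 × 6 × 5 = 15120.
Total: 9 × 15120 = 136080.

136080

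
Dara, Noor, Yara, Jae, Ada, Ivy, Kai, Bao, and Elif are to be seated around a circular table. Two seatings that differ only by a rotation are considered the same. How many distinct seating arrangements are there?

40320

Seat Dara anywhere (absorbing the rotational symmetry), then permute the other 8: (8)! = 40320.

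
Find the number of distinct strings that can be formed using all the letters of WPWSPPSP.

420

Letter multiplicities in WPWSPPSP: P×4, S×2, W×2.
The number of distinct arrangements is 8!/(4!·2!·2!) = 40320/96 = 420.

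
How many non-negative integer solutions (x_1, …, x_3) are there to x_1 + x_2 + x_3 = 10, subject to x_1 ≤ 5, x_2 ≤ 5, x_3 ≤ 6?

By stars and bars, unrestricted non-negative solutions to x_1+…+x_3 = 10 number C(10+2,2) = 66.
Subtract solutions that violate a single cap (substitute x_i' = x_i − (cap_i+1)): x_1 ≥ 6 gives C(6,2) = 15; x_2 ≥ 6 gives C(6,2) = 15; x_3 ≥ 7 gives C(5,2) = 10. Together 40.
No two caps can be exceeded simultaneously, so the pair terms are all 0.
By inclusion–exclusion the count is 66 − 40 + 0 = 26.

26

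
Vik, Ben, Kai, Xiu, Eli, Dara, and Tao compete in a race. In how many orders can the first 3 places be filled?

There are 7 choices for 1st place, 6 for 2nd, and 5 for 3rd.
That gives 7 × 6 × 5 = 210.

210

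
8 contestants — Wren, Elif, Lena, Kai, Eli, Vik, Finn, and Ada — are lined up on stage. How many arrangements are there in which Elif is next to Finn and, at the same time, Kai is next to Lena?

2880

Treat {Elif,Finn} as one block (2 orders) and {Kai,Lena} as another (2 orders).
That leaves 6 units to arrange: 2 × 2 × 6! = 4 × 720 = 2880.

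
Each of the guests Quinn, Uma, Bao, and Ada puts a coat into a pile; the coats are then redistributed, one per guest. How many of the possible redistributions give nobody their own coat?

9

This is the derangement count D_4: permutations of 4 items with no fixed point.
By inclusion–exclusion this is Σ_{j=0}^{4} (−1)^j C(4,j)·(4−j)!.
Computing: 24 − 24 + 12 − 4 + 1 = 9.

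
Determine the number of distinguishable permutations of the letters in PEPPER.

60

Letter multiplicities in PEPPER: E×2, P×3, R×1.
Dividing 6! = 720 by 3!·2! = 12 for the repeated letters gives 60.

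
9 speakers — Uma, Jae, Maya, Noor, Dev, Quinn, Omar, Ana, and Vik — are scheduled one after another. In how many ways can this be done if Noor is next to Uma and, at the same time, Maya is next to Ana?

Treat {Noor,Uma} as one block (2 orders) and {Maya,Ana} as another (2 orders).
That leaves 7 units to arrange: 2 × 2 × 7! = 4 × 5040 = 20160.

20160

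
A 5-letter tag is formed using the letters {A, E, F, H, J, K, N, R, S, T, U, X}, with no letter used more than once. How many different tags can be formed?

95040

This is a permutation of 5 out of 12: P(12,5) = 12!/7!.
12 × 11 × 10 × 9 × 8 = 95040.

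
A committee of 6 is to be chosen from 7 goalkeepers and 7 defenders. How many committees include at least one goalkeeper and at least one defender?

With no constraint there are C(14,6) = 3003 possible selections.
Selections missing a whole group: no goalkeepers → C(7,6) = 7; no defenders → C(7,6) = 7.
Both groups omitted at once is impossible, so 3003 − 14 = 2989.

2989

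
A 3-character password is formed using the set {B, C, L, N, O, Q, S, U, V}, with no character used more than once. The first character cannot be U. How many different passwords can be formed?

448

The first character has 9−1 = 8 choices (anything except U).
The remaining 2 characters are filled from the other 8 symbols without repetition: 8 × 7 = 56.
Total: 8 × 56 = 448.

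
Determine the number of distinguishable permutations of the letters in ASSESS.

30

Letter multiplicities in ASSESS: A×1, E×1, S×4.
So there are 6! / (4!) = 30 distinguishable arrangements.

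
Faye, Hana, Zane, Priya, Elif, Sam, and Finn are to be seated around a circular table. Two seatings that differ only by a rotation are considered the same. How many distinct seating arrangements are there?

720

Seat Faye anywhere (absorbing the rotational symmetry), then permute the other 6: (6)! = 720.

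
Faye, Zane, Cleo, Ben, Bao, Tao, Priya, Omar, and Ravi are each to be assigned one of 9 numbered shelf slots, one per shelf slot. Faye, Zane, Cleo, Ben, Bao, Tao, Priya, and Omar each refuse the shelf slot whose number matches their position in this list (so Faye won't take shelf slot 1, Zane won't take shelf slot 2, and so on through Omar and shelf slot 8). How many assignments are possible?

148329

Let Aᵢ (for 1 ≤ i ≤ 8) be the placements that put person i in their forbidden shelf slot. Any j of these fix j positions, leaving (9−j)! ways to fill the rest, and there are C(8,j) ways to pick which j.
By inclusion–exclusion, the number of valid placements is Σ_{j=0}^{8} (−1)^j C(8,j)·(9−j)!.
Computing: 362880 − 322560 + 141120 − 40320 + 8400 − 1344 + 168 − 16 + 1 = 148329.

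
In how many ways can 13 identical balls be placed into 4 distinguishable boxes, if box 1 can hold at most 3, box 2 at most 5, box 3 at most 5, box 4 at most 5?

52

Ignoring the caps, the number of non-negative solutions to x_1+…+x_4 = 13 is C(16,3) = 560.
Subtract solutions that violate a single cap (substitute x_i' = x_i − (cap_i+1)): x_1 ≥ 4 gives C(12,3) = 220; x_2 ≥ 6 gives C(10,3) = 120; x_3 ≥ 6 gives C(10,3) = 120; x_4 ≥ 6 gives C(10,3) = 120. Together 580.
Add back pairs where two caps are both exceeded: 20 + 20 + 20 + 4 + 4 + 4 = 72.
By inclusion–exclusion the count is 560 − 580 + 72 = 52.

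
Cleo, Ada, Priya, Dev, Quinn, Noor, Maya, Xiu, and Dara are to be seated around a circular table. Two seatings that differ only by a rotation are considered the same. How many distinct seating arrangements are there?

Seat Cleo anywhere (absorbing the rotational symmetry), then permute the other 8: (8)! = 40320.

40320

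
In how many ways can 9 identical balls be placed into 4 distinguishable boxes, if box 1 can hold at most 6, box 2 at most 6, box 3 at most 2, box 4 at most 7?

Without the upper bounds there are C(12,3) = 220 ways to split 9 among 4 boxes.
Subtract solutions that violate a single cap (substitute x_i' = x_i − (cap_i+1)): x_1 ≥ 7 gives C(5,3) = 10; x_2 ≥ 7 gives C(5,3) = 10; x_3 ≥ 3 gives C(9,3) = 84; x_4 ≥ 8 gives C(4,3) = 4. Together 108.
No two caps can be exceeded simultaneously, so the pair terms are all 0.
By inclusion–exclusion the count is 220 − 108 + 0 = 112.

112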